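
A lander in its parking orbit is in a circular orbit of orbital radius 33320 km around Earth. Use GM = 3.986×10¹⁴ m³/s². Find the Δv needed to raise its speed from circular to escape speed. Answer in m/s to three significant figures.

Δv ≈ 1430 m/s

r = 33320 km = 3.332×10⁷ m.
Circular speed v_c = √(μ/r) = 3459 m/s.
Escape speed v_esc = √(2μ/r) = √2 × v_c = 4891 m/s.
Δv = v_esc − v_c = 1433 m/s.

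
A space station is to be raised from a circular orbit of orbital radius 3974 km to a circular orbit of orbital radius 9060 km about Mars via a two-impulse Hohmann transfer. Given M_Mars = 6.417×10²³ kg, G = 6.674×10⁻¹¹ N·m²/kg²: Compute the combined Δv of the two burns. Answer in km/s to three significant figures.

Δv_total ≈ 1.06 km/s

μ = GM = 6.674×10⁻¹¹ × 6.417×10²³ = 4.283×10¹³ m³/s².
r₁ = 3974 km = 3.974×10⁶ m.
r₂ = 9060 km = 9.060×10⁶ m.
Transfer ellipse a_t = (r₁ + r₂)/2 = 6.517×10⁶ m.
At r₁: circular v_c1 = √(μ/r₁) = 3283 m/s; transfer-periapsis v_p = √[μ(2/r₁ − 1/a_t)] = 3871 m/s.
Δv₁ = v_p − v_c1 = 587.9 m/s.
At r₂: circular v_c2 = √(μ/r₂) = 2174 m/s; transfer-apoapsis v_a = √[μ(2/r₂ − 1/a_t)] = 1698 m/s.
Δv₂ = v_c2 − v_a = 476.4 m/s.
Total Δv = Δv₁ + Δv₂ = 1064 m/s = 1.064 km/s.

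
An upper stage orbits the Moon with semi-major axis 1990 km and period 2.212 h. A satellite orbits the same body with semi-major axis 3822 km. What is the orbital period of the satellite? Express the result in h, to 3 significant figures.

T₂ ≈ 5.89 h

Kepler's third law: T² ∝ a³, so T₂ = T₁ (a₂/a₁)^(3/2).
a₂/a₁ = 1.921, (a₂/a₁)^(3/2) = 2.662.
T₂ = 2.212 × 2.662 = 5.888 h.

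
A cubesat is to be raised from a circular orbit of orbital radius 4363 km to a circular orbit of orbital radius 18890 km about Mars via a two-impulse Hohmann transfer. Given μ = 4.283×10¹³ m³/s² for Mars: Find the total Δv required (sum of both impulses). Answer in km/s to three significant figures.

r₁ = 4363 km = 4.363×10⁶ m.
r₂ = 18890 km = 1.889×10⁷ m.
Transfer ellipse a_t = (r₁ + r₂)/2 = 1.163×10⁷ m.
At r₁: circular v_c1 = √(μ/r₁) = 3133 m/s; transfer-periapsis v_p = √[μ(2/r₁ − 1/a_t)] = 3994 m/s.
Δv₁ = v_p − v_c1 = 860.5 m/s.
At r₂: circular v_c2 = √(μ/r₂) = 1506 m/s; transfer-apoapsis v_a = √[μ(2/r₂ − 1/a_t)] = 922.4 m/s.
Δv₂ = v_c2 − v_a = 583.4 m/s.
Total Δv = Δv₁ + Δv₂ = 1444 m/s = 1.444 km/s.

Δv_total ≈ 1.44 km/s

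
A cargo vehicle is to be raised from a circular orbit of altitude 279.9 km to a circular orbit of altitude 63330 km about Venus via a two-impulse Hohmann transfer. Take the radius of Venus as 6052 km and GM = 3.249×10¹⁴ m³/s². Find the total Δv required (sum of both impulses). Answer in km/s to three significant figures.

r₁ = 6052 + 279.9 = 6331.9 km = 6.3319×10⁶ m.
r₂ = 6052 + 63330 = 69382 km = 6.9382×10⁷ m.
Transfer ellipse a_t = (r₁ + r₂)/2 = 3.786×10⁷ m.
At r₁: circular v_c1 = √(μ/r₁) = 7163 m/s; transfer-periapsis v_p = √[μ(2/r₁ − 1/a_t)] = 9697 m/s.
Δv₁ = v_p − v_c1 = 2534 m/s.
At r₂: circular v_c2 = √(μ/r₂) = 2164 m/s; transfer-apoapsis v_a = √[μ(2/r₂ − 1/a_t)] = 885.0 m/s.
Δv₂ = v_c2 − v_a = 1279 m/s.
Total Δv = Δv₁ + Δv₂ = 3813 m/s = 3.813 km/s.

Δv_total ≈ 3.81 km/s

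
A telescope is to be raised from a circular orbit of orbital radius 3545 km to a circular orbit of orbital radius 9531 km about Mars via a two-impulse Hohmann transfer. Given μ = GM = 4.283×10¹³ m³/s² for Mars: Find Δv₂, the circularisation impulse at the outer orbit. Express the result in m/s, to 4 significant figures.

Δv ≈ 558.9 m/s

r₁ = 3545 km = 3.545×10⁶ m.
r₂ = 9531 km = 9.531×10⁶ m.
Transfer ellipse a_t = (r₁ + r₂)/2 = 6.538×10⁶ m.
At r₁: circular v_c1 = √(μ/r₁) = 3476 m/s; transfer-periapsis v_p = √[μ(2/r₁ − 1/a_t)] = 4197 m/s.
At r₂: circular v_c2 = √(μ/r₂) = 2120 m/s; transfer-apoapsis v_a = √[μ(2/r₂ − 1/a_t)] = 1561 m/s.
Δv₂ = v_c2 − v_a = 558.9 m/s.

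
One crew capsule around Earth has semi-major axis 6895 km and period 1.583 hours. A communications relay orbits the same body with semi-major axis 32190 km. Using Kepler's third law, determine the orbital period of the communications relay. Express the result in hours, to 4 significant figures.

Kepler's third law: T² ∝ a³, so T₂ = T₁ (a₂/a₁)^(3/2).
a₂/a₁ = 4.669, (a₂/a₁)^(3/2) = 10.09.
T₂ = 1.583 × 10.09 = 15.97 hours.

T₂ ≈ 15.97 hours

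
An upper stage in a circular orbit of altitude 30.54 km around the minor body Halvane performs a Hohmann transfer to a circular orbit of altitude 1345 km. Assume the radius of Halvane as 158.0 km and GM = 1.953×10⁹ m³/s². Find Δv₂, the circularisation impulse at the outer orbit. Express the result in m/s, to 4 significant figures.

r₁ = 158.0 + 30.54 = 188.54 km = 1.8854×10⁵ m.
r₂ = 158.0 + 1345 = 1503.0 km = 1.5030×10⁶ m.
Transfer ellipse a_t = (r₁ + r₂)/2 = 8.458×10⁵ m.
At r₁: circular v_c1 = √(μ/r₁) = 101.8 m/s; transfer-periapsis v_p = √[μ(2/r₁ − 1/a_t)] = 135.7 m/s.
At r₂: circular v_c2 = √(μ/r₂) = 36.05 m/s; transfer-apoapsis v_a = √[μ(2/r₂ − 1/a_t)] = 17.02 m/s.
Δv₂ = v_c2 − v_a = 19.03 m/s.

Δv ≈ 19.03 m/s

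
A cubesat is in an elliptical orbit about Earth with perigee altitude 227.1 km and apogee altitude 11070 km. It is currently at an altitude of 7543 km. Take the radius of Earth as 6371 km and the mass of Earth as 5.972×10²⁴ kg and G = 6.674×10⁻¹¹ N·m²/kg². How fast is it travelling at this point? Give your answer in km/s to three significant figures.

v ≈ 4.91 km/s

μ = GM = 6.674×10⁻¹¹ × 5.972×10²⁴ = 3.986×10¹⁴ m³/s².
r_p = 6371 + 227.1 = 6598.1 km = 6.5981×10⁶ m.
r_a = 6371 + 11070 = 17441 km = 1.7441×10⁷ m.
r = 6371 + 7543 = 13914 km = 1.391×10⁷ m.
Semi-major axis a = (r_p + r_a)/2 = 12020 km = 1.202×10⁷ m.
Vis-viva: v² = μ(2/r − 1/a) = 3.986×10¹⁴ × (1.437×10⁻⁷ − 8.320×10⁻⁸) = 2.413×10⁷ m²/s².
v = 4912 m/s = 4.912 km/s.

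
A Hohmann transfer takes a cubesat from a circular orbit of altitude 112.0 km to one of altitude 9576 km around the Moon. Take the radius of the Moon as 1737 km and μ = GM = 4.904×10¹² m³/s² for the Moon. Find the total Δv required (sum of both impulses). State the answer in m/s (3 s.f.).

r₁ = 1737 + 112.0 = 1849.0 km = 1.8490×10⁶ m.
r₂ = 1737 + 9576 = 11313 km = 1.1313×10⁷ m.
Transfer ellipse a_t = (r₁ + r₂)/2 = 6.581×10⁶ m.
At r₁: circular v_c1 = √(μ/r₁) = 1629 m/s; transfer-perilune v_p = √[μ(2/r₁ − 1/a_t)] = 2135 m/s.
Δv₁ = v_p − v_c1 = 506.7 m/s.
At r₂: circular v_c2 = √(μ/r₂) = 658.4 m/s; transfer-apolune v_a = √[μ(2/r₂ − 1/a_t)] = 349.0 m/s.
Δv₂ = v_c2 − v_a = 309.4 m/s.
Total Δv = Δv₁ + Δv₂ = 816.1 m/s.

Δv_total ≈ 816 m/s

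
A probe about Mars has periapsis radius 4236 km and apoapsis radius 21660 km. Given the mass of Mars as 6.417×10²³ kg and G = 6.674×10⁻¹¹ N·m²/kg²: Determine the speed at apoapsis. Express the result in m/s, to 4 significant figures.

v ≈ 804.3 m/s

μ = GM = 6.674×10⁻¹¹ × 6.417×10²³ = 4.283×10¹³ m³/s².
Semi-major axis a = (r_p + r_a)/2 = 12948 km = 1.295×10⁷ m.
Vis-viva: v² = μ(2/r − 1/a) = 4.283×10¹³ × (9.234×10⁻⁸ − 7.723×10⁻⁸) = 6.469×10⁵ m²/s².
v = 804.3 m/s.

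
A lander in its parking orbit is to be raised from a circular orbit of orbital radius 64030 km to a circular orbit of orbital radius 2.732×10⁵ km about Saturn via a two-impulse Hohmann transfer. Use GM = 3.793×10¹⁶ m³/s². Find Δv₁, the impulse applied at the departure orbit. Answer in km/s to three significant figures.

r₁ = 64030 km = 6.403×10⁷ m.
r₂ = 2.732×10⁵ km = 2.732×10⁸ m.
Transfer ellipse a_t = (r₁ + r₂)/2 = 1.686×10⁸ m.
At r₁: circular v_c1 = √(μ/r₁) = 24340 m/s; transfer-perikrone v_p = √[μ(2/r₁ − 1/a_t)] = 30980 m/s.
Δv₁ = v_p − v_c1 = 6642 m/s.
= 6.642 km/s.

Δv ≈ 6.64 km/s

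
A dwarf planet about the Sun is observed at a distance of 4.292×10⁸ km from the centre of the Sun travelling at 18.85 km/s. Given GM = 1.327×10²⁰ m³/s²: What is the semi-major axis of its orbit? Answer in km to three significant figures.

r = 4.292×10¹¹ m.
Vis-viva rearranged: 1/a = 2/r − v²/μ = 4.660×10⁻¹² − 2.678×10⁻¹² = 1.982×10⁻¹² m⁻¹.
a = 5.045×10¹¹ m = 5.0449×10⁸ km.

a ≈ 5.04×10⁸ km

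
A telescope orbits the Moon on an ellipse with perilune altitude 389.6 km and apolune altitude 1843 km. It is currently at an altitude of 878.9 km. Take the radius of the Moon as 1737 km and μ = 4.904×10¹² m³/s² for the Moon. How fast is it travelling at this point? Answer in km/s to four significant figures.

v ≈ 1.425 km/s

r_p = 1737 + 389.6 = 2126.6 km = 2.1266×10⁶ m.
r_a = 1737 + 1843 = 3580.0 km = 3.5800×10⁶ m.
r = 1737 + 878.9 = 2615.9 km = 2.616×10⁶ m.
Semi-major axis a = (r_p + r_a)/2 = 2853.3 km = 2.853×10⁶ m.
Vis-viva: v² = μ(2/r − 1/a) = 4.904×10¹² × (7.646×10⁻⁷ − 3.505×10⁻⁷) = 2.031×10⁶ m²/s².
v = 1425 m/s = 1.425 km/s.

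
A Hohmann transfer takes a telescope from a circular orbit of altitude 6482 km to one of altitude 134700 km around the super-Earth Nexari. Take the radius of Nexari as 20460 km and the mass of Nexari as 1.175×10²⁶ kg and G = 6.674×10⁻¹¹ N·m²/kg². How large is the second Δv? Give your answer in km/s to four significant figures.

Δv ≈ 3.242 km/s

μ = GM = 6.674×10⁻¹¹ × 1.175×10²⁶ = 7.842×10¹⁵ m³/s².
r₁ = 20460 + 6482 = 26942 km = 2.6942×10⁷ m.
r₂ = 20460 + 134700 = 155160 km = 1.5516×10⁸ m.
Transfer ellipse a_t = (r₁ + r₂)/2 = 9.105×10⁷ m.
At r₁: circular v_c1 = √(μ/r₁) = 17060 m/s; transfer-periapsis v_p = √[μ(2/r₁ − 1/a_t)] = 22270 m/s.
At r₂: circular v_c2 = √(μ/r₂) = 7109 m/s; transfer-apoapsis v_a = √[μ(2/r₂ − 1/a_t)] = 3867 m/s.
Δv₂ = v_c2 − v_a = 3242 m/s.
= 3.242 km/s.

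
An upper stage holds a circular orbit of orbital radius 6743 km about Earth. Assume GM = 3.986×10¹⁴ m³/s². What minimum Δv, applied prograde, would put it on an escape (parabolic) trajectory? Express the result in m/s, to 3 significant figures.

r = 6743 km = 6.743×10⁶ m.
Circular speed v_c = √(μ/r) = 7689 m/s.
Escape speed v_esc = √(2μ/r) = √2 × v_c = 10870 m/s.
Δv = v_esc − v_c = 3185 m/s.

Δv ≈ 3180 m/s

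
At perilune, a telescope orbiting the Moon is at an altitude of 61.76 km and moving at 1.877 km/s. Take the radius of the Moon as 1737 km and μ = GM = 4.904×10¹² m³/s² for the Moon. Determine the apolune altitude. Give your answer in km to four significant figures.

r_p = 1737 + 61.76 = 1798.8 km = 1.799×10⁶ m.
Specific energy ε = v²/2 − μ/r = -9.648×10⁵ J/kg, so a = −μ/(2ε) = 2.542×10⁶ m.
The apsides satisfy r_p + r_a = 2a, so the apolune radius is 2a − r_p = 3.284×10⁶ m = 3284.4 km.
Apolune altitude = 3284.4 − 1737 = 1547.4 km.

apolune altitude ≈ 1547 km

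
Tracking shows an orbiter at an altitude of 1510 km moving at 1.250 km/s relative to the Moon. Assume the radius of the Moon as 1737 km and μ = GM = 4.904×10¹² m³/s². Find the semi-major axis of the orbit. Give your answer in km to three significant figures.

r = 1737 + 1510 = 3247.0 km = 3.247×10⁶ m.
Vis-viva rearranged: 1/a = 2/r − v²/μ = 6.160×10⁻⁷ − 3.186×10⁻⁷ = 2.973×10⁻⁷ m⁻¹.
a = 3.363×10⁶ m = 3363.2 km.

a ≈ 3360 km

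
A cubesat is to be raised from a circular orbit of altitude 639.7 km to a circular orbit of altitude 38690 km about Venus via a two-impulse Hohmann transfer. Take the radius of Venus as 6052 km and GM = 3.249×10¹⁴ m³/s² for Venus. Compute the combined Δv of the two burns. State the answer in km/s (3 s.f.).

Δv_total ≈ 3.54 km/s

r₁ = 6052 + 639.7 = 6691.7 km = 6.6917×10⁶ m.
r₂ = 6052 + 38690 = 44742 km = 4.4742×10⁷ m.
Transfer ellipse a_t = (r₁ + r₂)/2 = 2.572×10⁷ m.
At r₁: circular v_c1 = √(μ/r₁) = 6968 m/s; transfer-periapsis v_p = √[μ(2/r₁ − 1/a_t)] = 9191 m/s.
Δv₁ = v_p − v_c1 = 2223 m/s.
At r₂: circular v_c2 = √(μ/r₂) = 2695 m/s; transfer-apoapsis v_a = √[μ(2/r₂ − 1/a_t)] = 1375 m/s.
Δv₂ = v_c2 − v_a = 1320 m/s.
Total Δv = Δv₁ + Δv₂ = 3543 m/s = 3.543 km/s.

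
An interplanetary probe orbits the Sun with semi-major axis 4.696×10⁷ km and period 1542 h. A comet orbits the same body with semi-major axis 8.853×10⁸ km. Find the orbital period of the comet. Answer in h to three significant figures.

T₂ ≈ 1.26×10⁵ h

Kepler's third law: T² ∝ a³, so T₂ = T₁ (a₂/a₁)^(3/2).
a₂/a₁ = 18.85, (a₂/a₁)^(3/2) = 81.85.
T₂ = 1542 × 81.85 = 1.262×10⁵ h.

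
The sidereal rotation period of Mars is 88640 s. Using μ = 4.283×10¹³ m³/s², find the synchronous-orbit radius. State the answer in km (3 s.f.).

r_sync ≈ 20400 km

A synchronous orbit has period T, so by Kepler's third law a = (μT²/4π²)^(1/3).
μT²/4π² = 4.283×10¹³ × (8.864×10⁴)² / 39.48 = 8.524×10²¹ m³.
a = 2.043×10⁷ m = 20428 km.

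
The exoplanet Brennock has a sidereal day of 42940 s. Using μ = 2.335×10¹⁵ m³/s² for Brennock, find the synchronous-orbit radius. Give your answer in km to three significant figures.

r_sync ≈ 47800 km

A synchronous orbit has period T, so by Kepler's third law a = (μT²/4π²)^(1/3).
μT²/4π² = 2.335×10¹⁵ × (4.294×10⁴)² / 39.48 = 1.091×10²³ m³.
a = 4.778×10⁷ m = 47777 km.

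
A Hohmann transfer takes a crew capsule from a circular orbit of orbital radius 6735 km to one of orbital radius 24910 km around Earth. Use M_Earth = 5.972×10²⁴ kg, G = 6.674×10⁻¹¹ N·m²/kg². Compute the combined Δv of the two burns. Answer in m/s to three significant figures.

Δv_total ≈ 3350 m/s

μ = GM = 6.674×10⁻¹¹ × 5.972×10²⁴ = 3.986×10¹⁴ m³/s².
r₁ = 6735 km = 6.735×10⁶ m.
r₂ = 24910 km = 2.491×10⁷ m.
Transfer ellipse a_t = (r₁ + r₂)/2 = 1.582×10⁷ m.
At r₁: circular v_c1 = √(μ/r₁) = 7693 m/s; transfer-perigee v_p = √[μ(2/r₁ − 1/a_t)] = 9652 m/s.
Δv₁ = v_p − v_c1 = 1960 m/s.
At r₂: circular v_c2 = √(μ/r₂) = 4000 m/s; transfer-apogee v_a = √[μ(2/r₂ − 1/a_t)] = 2610 m/s.
Δv₂ = v_c2 − v_a = 1390 m/s.
Total Δv = Δv₁ + Δv₂ = 3350 m/s.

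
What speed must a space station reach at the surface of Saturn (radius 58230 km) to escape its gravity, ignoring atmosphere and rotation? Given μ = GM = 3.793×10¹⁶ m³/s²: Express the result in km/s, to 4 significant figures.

r = R = 5.823×10⁷ m.
Escape speed v_esc = √(2μ/r) = √(2 × 3.793×10¹⁶ / 5.823×10⁷) = √(1.303×10⁹) = 36090 m/s.
= 36.09 km/s.

v_esc ≈ 36.09 km/s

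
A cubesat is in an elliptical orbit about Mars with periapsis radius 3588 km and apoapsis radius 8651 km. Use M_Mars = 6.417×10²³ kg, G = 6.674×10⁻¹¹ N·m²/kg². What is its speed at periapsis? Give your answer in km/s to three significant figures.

v ≈ 4.11 km/s

μ = GM = 6.674×10⁻¹¹ × 6.417×10²³ = 4.283×10¹³ m³/s².
Semi-major axis a = (r_p + r_a)/2 = 6119.5 km = 6.120×10⁶ m.
Vis-viva: v² = μ(2/r − 1/a) = 4.283×10¹³ × (5.574×10⁻⁷ − 1.634×10⁻⁷) = 1.687×10⁷ m²/s².
v = 4108 m/s = 4.108 km/s.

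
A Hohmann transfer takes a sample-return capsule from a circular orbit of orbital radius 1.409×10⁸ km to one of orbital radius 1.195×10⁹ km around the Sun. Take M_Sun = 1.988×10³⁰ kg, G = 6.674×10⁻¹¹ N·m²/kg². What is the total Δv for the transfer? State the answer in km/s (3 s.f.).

Δv_total ≈ 16.1 km/s

μ = GM = 6.674×10⁻¹¹ × 1.988×10³⁰ = 1.327×10²⁰ m³/s².
r₁ = 1.409×10⁸ km = 1.409×10¹¹ m.
r₂ = 1.195×10⁹ km = 1.195×10¹² m.
Transfer ellipse a_t = (r₁ + r₂)/2 = 6.680×10¹¹ m.
At r₁: circular v_c1 = √(μ/r₁) = 30690 m/s; transfer-perihelion v_p = √[μ(2/r₁ − 1/a_t)] = 41040 m/s.
Δv₁ = v_p − v_c1 = 10360 m/s.
At r₂: circular v_c2 = √(μ/r₂) = 10540 m/s; transfer-aphelion v_a = √[μ(2/r₂ − 1/a_t)] = 4840 m/s.
Δv₂ = v_c2 − v_a = 5698 m/s.
Total Δv = Δv₁ + Δv₂ = 16060 m/s = 16.06 km/s.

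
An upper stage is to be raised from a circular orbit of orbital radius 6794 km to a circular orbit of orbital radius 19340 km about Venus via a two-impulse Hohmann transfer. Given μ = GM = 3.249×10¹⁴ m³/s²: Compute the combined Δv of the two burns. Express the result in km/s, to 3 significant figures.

r₁ = 6794 km = 6.794×10⁶ m.
r₂ = 19340 km = 1.934×10⁷ m.
Transfer ellipse a_t = (r₁ + r₂)/2 = 1.307×10⁷ m.
At r₁: circular v_c1 = √(μ/r₁) = 6915 m/s; transfer-periapsis v_p = √[μ(2/r₁ − 1/a_t)] = 8413 m/s.
Δv₁ = v_p − v_c1 = 1498 m/s.
At r₂: circular v_c2 = √(μ/r₂) = 4099 m/s; transfer-apoapsis v_a = √[μ(2/r₂ − 1/a_t)] = 2955 m/s.
Δv₂ = v_c2 − v_a = 1143 m/s.
Total Δv = Δv₁ + Δv₂ = 2641 m/s = 2.641 km/s.

Δv_total ≈ 2.64 km/s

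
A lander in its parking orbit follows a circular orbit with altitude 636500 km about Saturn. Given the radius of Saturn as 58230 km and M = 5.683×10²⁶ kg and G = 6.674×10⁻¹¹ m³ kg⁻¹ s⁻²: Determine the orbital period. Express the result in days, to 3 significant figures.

T ≈ 6.84 days

μ = GM = 6.674×10⁻¹¹ × 5.683×10²⁶ = 3.793×10¹⁶ m³/s².
r = 58230 + 636500 = 694730 km = 6.9473×10⁸ m.
Kepler's third law: T = 2π√(r³/μ) = 2π√((6.947×10⁸)³ / 3.793×10¹⁶).
r³/μ = 8.841×10⁹ s², so T = 2π × 9.402×10⁴ = 5.908×10⁵ s.
Converting: 5.908×10⁵ s ÷ 86400 = 6.838 days.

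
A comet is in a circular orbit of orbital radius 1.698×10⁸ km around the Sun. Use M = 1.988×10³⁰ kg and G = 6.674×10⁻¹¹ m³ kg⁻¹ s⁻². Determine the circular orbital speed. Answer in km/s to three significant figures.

v ≈ 28.0 km/s

μ = GM = 6.674×10⁻¹¹ × 1.988×10³⁰ = 1.327×10²⁰ m³/s².
r = 1.698×10⁸ km = 1.698×10¹¹ m.
For a circular orbit v = √(μ/r) = √(1.327×10²⁰ / 1.698×10¹¹) = √(7.814×10⁸) = 27950 m/s.
That is 27.95 km/s.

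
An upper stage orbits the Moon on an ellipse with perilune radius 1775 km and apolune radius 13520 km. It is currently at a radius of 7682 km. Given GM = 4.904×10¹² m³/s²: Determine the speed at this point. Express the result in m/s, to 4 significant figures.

Semi-major axis a = (r_p + r_a)/2 = 7647.5 km = 7.648×10⁶ m.
Vis-viva: v² = μ(2/r − 1/a) = 4.904×10¹² × (2.603×10⁻⁷ − 1.308×10⁻⁷) = 6.355×10⁵ m²/s².
v = 797.2 m/s.

v ≈ 797.2 m/s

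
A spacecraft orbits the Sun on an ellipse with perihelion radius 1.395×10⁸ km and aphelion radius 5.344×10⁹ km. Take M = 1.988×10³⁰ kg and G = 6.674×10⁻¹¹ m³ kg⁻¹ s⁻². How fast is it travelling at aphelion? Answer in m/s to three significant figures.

v ≈ 1120 m/s

μ = GM = 6.674×10⁻¹¹ × 1.988×10³⁰ = 1.327×10²⁰ m³/s².
Semi-major axis a = (r_p + r_a)/2 = 2.7418×10⁹ km = 2.742×10¹² m.
Vis-viva: v² = μ(2/r − 1/a) = 1.327×10²⁰ × (3.743×10⁻¹³ − 3.647×10⁻¹³) = 1.263×10⁶ m²/s².
v = 1124 m/s.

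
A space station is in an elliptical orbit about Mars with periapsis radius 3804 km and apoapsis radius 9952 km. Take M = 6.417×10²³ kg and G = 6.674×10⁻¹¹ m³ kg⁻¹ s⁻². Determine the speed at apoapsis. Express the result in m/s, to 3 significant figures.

v ≈ 1540 m/s

μ = GM = 6.674×10⁻¹¹ × 6.417×10²³ = 4.283×10¹³ m³/s².
Semi-major axis a = (r_p + r_a)/2 = 6878.0 km = 6.878×10⁶ m.
Vis-viva: v² = μ(2/r − 1/a) = 4.283×10¹³ × (2.010×10⁻⁷ − 1.454×10⁻⁷) = 2.380×10⁶ m²/s².
v = 1543 m/s.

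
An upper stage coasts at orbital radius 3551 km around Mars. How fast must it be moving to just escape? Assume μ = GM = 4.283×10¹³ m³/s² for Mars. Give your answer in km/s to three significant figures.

r = 3551 km = 3.551×10⁶ m.
Escape speed v_esc = √(2μ/r) = √(2 × 4.283×10¹³ / 3.551×10⁶) = √(2.412×10⁷) = 4911 m/s.
= 4.911 km/s.

v_esc ≈ 4.91 km/s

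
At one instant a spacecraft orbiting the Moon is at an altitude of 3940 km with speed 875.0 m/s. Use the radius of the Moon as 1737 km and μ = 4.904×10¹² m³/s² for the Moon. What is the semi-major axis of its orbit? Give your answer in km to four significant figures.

r = 1737 + 3940 = 5677.0 km = 5.677×10⁶ m.
Specific orbital energy ε = v²/2 − μ/r = (875.0)²/2 − 4.904×10¹²/5.677×10⁶ = -4.810×10⁵ J/kg.
Since ε = −μ/(2a), a = −μ/(2ε) = 5.097×10⁶ m = 5097.5 km.

a ≈ 5097 km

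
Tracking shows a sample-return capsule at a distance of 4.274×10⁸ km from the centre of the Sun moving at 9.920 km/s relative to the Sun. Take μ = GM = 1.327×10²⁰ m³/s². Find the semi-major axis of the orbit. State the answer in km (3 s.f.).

a ≈ 2.54×10⁸ km

r = 4.274×10¹¹ m.
Vis-viva rearranged: 1/a = 2/r − v²/μ = 4.679×10⁻¹² − 7.416×10⁻¹³ = 3.938×10⁻¹² m⁻¹.
a = 2.539×10¹¹ m = 2.5394×10⁸ km.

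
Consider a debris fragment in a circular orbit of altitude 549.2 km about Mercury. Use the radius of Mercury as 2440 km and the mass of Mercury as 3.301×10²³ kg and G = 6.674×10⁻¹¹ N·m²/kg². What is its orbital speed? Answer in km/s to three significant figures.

v ≈ 2.71 km/s

μ = GM = 6.674×10⁻¹¹ × 3.301×10²³ = 2.203×10¹³ m³/s².
r = 2440 + 549.2 = 2989.2 km = 2.9892×10⁶ m.
For a circular orbit v = √(μ/r) = √(2.203×10¹³ / 2.989×10⁶) = √(7.370×10⁶) = 2715 m/s.
That is 2.715 km/s.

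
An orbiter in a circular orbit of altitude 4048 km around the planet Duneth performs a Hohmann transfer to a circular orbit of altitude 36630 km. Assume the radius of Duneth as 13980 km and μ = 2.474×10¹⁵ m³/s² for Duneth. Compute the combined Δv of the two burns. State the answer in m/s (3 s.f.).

r₁ = 13980 + 4048 = 18028 km = 1.8028×10⁷ m.
r₂ = 13980 + 36630 = 50610 km = 5.0610×10⁷ m.
Transfer ellipse a_t = (r₁ + r₂)/2 = 3.432×10⁷ m.
At r₁: circular v_c1 = √(μ/r₁) = 11710 m/s; transfer-periapsis v_p = √[μ(2/r₁ − 1/a_t)] = 14230 m/s.
Δv₁ = v_p − v_c1 = 2511 m/s.
At r₂: circular v_c2 = √(μ/r₂) = 6992 m/s; transfer-apoapsis v_a = √[μ(2/r₂ − 1/a_t)] = 5067 m/s.
Δv₂ = v_c2 − v_a = 1924 m/s.
Total Δv = Δv₁ + Δv₂ = 4435 m/s.

Δv_total ≈ 4440 m/s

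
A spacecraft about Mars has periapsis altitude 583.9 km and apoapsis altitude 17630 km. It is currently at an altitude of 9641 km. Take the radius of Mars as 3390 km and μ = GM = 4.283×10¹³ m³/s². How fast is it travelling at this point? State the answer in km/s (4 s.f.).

v ≈ 1.774 km/s

r_p = 3390 + 583.9 = 3973.9 km = 3.9739×10⁶ m.
r_a = 3390 + 17630 = 21020 km = 2.1020×10⁷ m.
r = 3390 + 9641 = 13031 km = 1.303×10⁷ m.
Semi-major axis a = (r_p + r_a)/2 = 12497 km = 1.250×10⁷ m.
Vis-viva: v² = μ(2/r − 1/a) = 4.283×10¹³ × (1.535×10⁻⁷ − 8.002×10⁻⁸) = 3.146×10⁶ m²/s².
v = 1774 m/s = 1.774 km/s.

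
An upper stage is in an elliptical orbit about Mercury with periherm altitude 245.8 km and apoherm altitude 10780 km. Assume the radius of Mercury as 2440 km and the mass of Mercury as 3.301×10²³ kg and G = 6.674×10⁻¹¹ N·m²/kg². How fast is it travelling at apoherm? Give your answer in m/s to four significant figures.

v ≈ 750.2 m/s

μ = GM = 6.674×10⁻¹¹ × 3.301×10²³ = 2.203×10¹³ m³/s².
r_p = 2440 + 245.8 = 2685.8 km = 2.6858×10⁶ m.
r_a = 2440 + 10780 = 13220 km = 1.3220×10⁷ m.
Semi-major axis a = (r_p + r_a)/2 = 7952.9 km = 7.953×10⁶ m.
Vis-viva: v² = μ(2/r − 1/a) = 2.203×10¹³ × (1.513×10⁻⁷ − 1.257×10⁻⁷) = 5.628×10⁵ m²/s².
v = 750.2 m/s.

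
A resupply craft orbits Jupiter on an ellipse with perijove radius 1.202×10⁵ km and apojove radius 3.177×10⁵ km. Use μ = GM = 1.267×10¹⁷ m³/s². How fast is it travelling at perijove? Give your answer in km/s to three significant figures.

v ≈ 39.1 km/s

Semi-major axis a = (r_p + r_a)/2 = 2.1895×10⁵ km = 2.190×10⁸ m.
Vis-viva: v² = μ(2/r − 1/a) = 1.267×10¹⁷ × (1.664×10⁻⁸ − 4.567×10⁻⁹) = 1.529×10⁹ m²/s².
v = 39110 m/s = 39.11 km/s.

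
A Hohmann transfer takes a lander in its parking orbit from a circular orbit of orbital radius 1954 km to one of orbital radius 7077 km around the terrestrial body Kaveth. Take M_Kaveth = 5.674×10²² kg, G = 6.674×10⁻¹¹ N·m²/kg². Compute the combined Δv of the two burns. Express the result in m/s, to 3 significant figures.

μ = GM = 6.674×10⁻¹¹ × 5.674×10²² = 3.787×10¹² m³/s².
r₁ = 1954 km = 1.954×10⁶ m.
r₂ = 7077 km = 7.077×10⁶ m.
Transfer ellipse a_t = (r₁ + r₂)/2 = 4.516×10⁶ m.
At r₁: circular v_c1 = √(μ/r₁) = 1392 m/s; transfer-periapsis v_p = √[μ(2/r₁ − 1/a_t)] = 1743 m/s.
Δv₁ = v_p − v_c1 = 350.7 m/s.
At r₂: circular v_c2 = √(μ/r₂) = 731.5 m/s; transfer-apoapsis v_a = √[μ(2/r₂ − 1/a_t)] = 481.2 m/s.
Δv₂ = v_c2 − v_a = 250.3 m/s.
Total Δv = Δv₁ + Δv₂ = 601.0 m/s.

Δv_total ≈ 601 m/s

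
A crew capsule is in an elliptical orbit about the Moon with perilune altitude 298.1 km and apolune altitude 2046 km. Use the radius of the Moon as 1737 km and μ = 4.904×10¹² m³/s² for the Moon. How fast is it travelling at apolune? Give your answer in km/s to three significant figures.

r_p = 1737 + 298.1 = 2035.1 km = 2.0351×10⁶ m.
r_a = 1737 + 2046 = 3783.0 km = 3.7830×10⁶ m.
Semi-major axis a = (r_p + r_a)/2 = 2909.1 km = 2.909×10⁶ m.
Vis-viva: v² = μ(2/r − 1/a) = 4.904×10¹² × (5.287×10⁻⁷ − 3.438×10⁻⁷) = 9.069×10⁵ m²/s².
v = 952.3 m/s = 0.9523 km/s.

v ≈ 0.952 km/s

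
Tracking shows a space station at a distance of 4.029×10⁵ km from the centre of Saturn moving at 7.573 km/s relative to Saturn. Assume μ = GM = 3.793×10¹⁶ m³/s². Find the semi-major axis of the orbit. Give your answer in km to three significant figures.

a ≈ 2.90×10⁵ km

r = 4.029×10⁸ m.
Vis-viva rearranged: 1/a = 2/r − v²/μ = 4.964×10⁻⁹ − 1.512×10⁻⁹ = 3.452×10⁻⁹ m⁻¹.
a = 2.897×10⁸ m = 2.8969×10⁵ km.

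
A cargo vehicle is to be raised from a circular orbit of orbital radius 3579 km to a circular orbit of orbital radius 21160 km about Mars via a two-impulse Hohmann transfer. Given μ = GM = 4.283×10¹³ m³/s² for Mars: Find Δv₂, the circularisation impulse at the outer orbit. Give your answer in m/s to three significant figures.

Δv ≈ 657 m/s

r₁ = 3579 km = 3.579×10⁶ m.
r₂ = 21160 km = 2.116×10⁷ m.
Transfer ellipse a_t = (r₁ + r₂)/2 = 1.237×10⁷ m.
At r₁: circular v_c1 = √(μ/r₁) = 3459 m/s; transfer-periapsis v_p = √[μ(2/r₁ − 1/a_t)] = 4525 m/s.
At r₂: circular v_c2 = √(μ/r₂) = 1423 m/s; transfer-apoapsis v_a = √[μ(2/r₂ − 1/a_t)] = 765.3 m/s.
Δv₂ = v_c2 − v_a = 657.4 m/s.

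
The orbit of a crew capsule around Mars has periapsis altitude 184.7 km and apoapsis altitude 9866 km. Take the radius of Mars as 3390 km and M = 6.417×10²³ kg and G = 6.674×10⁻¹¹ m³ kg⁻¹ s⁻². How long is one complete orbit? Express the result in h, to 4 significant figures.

T ≈ 6.511 h

μ = GM = 6.674×10⁻¹¹ × 6.417×10²³ = 4.283×10¹³ m³/s².
r_p = 3390 + 184.7 = 3574.7 km = 3.5747×10⁶ m.
r_a = 3390 + 9866 = 13256 km = 1.3256×10⁷ m.
Semi-major axis a = (r_p + r_a)/2 = (3574.7 + 13256)/2 = 8415.4 km = 8.415×10⁶ m.
By Kepler's third law T = 2π√(a³/μ) = 2π × 3.730×10³ = 2.344×10⁴ s.
= 6.511 h.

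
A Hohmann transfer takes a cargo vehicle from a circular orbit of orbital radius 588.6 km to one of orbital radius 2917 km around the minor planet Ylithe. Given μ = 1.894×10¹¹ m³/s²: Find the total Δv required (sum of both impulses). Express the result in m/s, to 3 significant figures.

r₁ = 588.6 km = 5.886×10⁵ m.
r₂ = 2917 km = 2.917×10⁶ m.
Transfer ellipse a_t = (r₁ + r₂)/2 = 1.753×10⁶ m.
At r₁: circular v_c1 = √(μ/r₁) = 567.3 m/s; transfer-periapsis v_p = √[μ(2/r₁ − 1/a_t)] = 731.8 m/s.
Δv₁ = v_p − v_c1 = 164.5 m/s.
At r₂: circular v_c2 = √(μ/r₂) = 254.8 m/s; transfer-apoapsis v_a = √[μ(2/r₂ − 1/a_t)] = 147.7 m/s.
Δv₂ = v_c2 − v_a = 107.2 m/s.
Total Δv = Δv₁ + Δv₂ = 271.7 m/s.

Δv_total ≈ 272 m/s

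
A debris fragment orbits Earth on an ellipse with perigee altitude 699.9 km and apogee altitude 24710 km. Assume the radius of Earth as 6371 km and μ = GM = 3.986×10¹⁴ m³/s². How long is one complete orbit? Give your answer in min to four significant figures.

r_p = 6371 + 699.9 = 7070.9 km = 7.0709×10⁶ m.
r_a = 6371 + 24710 = 31081 km = 3.1081×10⁷ m.
Semi-major axis a = (r_p + r_a)/2 = (7070.9 + 31081)/2 = 19076 km = 1.908×10⁷ m.
By Kepler's third law T = 2π√(a³/μ) = 2π × 4.173×10³ = 2.622×10⁴ s.
= 437.0 min.

T ≈ 437.0 min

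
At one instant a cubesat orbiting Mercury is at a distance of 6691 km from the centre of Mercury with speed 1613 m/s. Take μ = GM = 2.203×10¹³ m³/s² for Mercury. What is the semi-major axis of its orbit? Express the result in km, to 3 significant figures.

r = 6.691×10⁶ m.
Vis-viva rearranged: 1/a = 2/r − v²/μ = 2.989×10⁻⁷ − 1.181×10⁻⁷ = 1.808×10⁻⁷ m⁻¹.
a = 5.531×10⁶ m = 5530.7 km.

a ≈ 5530 km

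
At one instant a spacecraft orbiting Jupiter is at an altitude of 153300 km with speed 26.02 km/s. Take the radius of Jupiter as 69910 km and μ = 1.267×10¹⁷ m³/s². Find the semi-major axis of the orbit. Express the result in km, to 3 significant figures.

r = 69910 + 153300 = 2.2321×10⁵ km = 2.232×10⁸ m.
Vis-viva rearranged: 1/a = 2/r − v²/μ = 8.960×10⁻⁹ − 5.344×10⁻⁹ = 3.617×10⁻⁹ m⁻¹.
a = 2.765×10⁸ m = 2.7651×10⁵ km.

a ≈ 2.77×10⁵ km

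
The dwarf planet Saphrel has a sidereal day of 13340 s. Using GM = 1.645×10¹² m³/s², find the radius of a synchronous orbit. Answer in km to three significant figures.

r_sync ≈ 1950 km

A synchronous orbit has period T, so by Kepler's third law a = (μT²/4π²)^(1/3).
μT²/4π² = 1.645×10¹² × (1.334×10⁴)² / 39.48 = 7.415×10¹⁸ m³.
a = 1.950×10⁶ m = 1950.0 km.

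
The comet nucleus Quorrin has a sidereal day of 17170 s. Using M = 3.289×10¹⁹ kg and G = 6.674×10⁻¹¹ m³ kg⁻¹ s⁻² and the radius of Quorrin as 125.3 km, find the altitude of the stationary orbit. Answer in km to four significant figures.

h_sync ≈ 128.7 km

μ = GM = 6.674×10⁻¹¹ × 3.289×10¹⁹ = 2.195×10⁹ m³/s².
A synchronous orbit has period T, so by Kepler's third law a = (μT²/4π²)^(1/3).
μT²/4π² = 2.195×10⁹ × (1.717×10⁴)² / 39.48 = 1.639×10¹⁶ m³.
a = 2.540×10⁵ m = 254.03 km.
Altitude h = a − R = 254.03 − 125.3 = 128.73 km.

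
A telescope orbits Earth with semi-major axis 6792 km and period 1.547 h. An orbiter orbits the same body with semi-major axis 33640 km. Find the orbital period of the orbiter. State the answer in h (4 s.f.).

Kepler's third law: T² ∝ a³, so T₂ = T₁ (a₂/a₁)^(3/2).
a₂/a₁ = 4.953, (a₂/a₁)^(3/2) = 11.02.
T₂ = 1.547 × 11.02 = 17.05 h.

T₂ ≈ 17.05 h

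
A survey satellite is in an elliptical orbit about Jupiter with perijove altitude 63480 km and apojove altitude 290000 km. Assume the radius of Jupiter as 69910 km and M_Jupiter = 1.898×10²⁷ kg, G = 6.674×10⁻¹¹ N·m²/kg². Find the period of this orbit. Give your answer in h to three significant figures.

μ = GM = 6.674×10⁻¹¹ × 1.898×10²⁷ = 1.267×10¹⁷ m³/s².
r_p = 69910 + 63480 = 133390 km = 1.3339×10⁸ m.
r_a = 69910 + 290000 = 359910 km = 3.5991×10⁸ m.
Semi-major axis a = (r_p + r_a)/2 = (1.3339×10⁵ + 3.5991×10⁵)/2 = 2.4665×10⁵ km = 2.466×10⁸ m.
By Kepler's third law T = 2π√(a³/μ) = 2π × 1.088×10⁴ = 6.838×10⁴ s.
= 19.00 h.

T ≈ 19.0 h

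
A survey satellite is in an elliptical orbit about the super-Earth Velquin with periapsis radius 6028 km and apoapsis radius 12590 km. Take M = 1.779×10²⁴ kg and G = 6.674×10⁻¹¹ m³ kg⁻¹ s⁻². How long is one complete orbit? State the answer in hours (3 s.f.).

T ≈ 4.55 hours

μ = GM = 6.674×10⁻¹¹ × 1.779×10²⁴ = 1.187×10¹⁴ m³/s².
Semi-major axis a = (r_p + r_a)/2 = (6028.0 + 12590)/2 = 9309.0 km = 9.309×10⁶ m.
By Kepler's third law T = 2π√(a³/μ) = 2π × 2.607×10³ = 1.638×10⁴ s.
= 4.549 hours.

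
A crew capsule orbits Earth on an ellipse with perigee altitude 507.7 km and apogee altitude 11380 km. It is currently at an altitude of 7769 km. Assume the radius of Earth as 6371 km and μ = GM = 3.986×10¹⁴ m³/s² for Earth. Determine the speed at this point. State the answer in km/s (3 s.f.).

v ≈ 4.90 km/s

r_p = 6371 + 507.7 = 6878.7 km = 6.8787×10⁶ m.
r_a = 6371 + 11380 = 17751 km = 1.7751×10⁷ m.
r = 6371 + 7769 = 14140 km = 1.414×10⁷ m.
Semi-major axis a = (r_p + r_a)/2 = 12315 km = 1.231×10⁷ m.
Vis-viva: v² = μ(2/r − 1/a) = 3.986×10¹⁴ × (1.414×10⁻⁷ − 8.120×10⁻⁸) = 2.401×10⁷ m²/s².
v = 4900 m/s = 4.900 km/s.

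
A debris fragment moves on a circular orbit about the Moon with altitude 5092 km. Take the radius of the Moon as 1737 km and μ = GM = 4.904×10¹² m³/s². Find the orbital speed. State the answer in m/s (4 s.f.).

r = 1737 + 5092 = 6829.0 km = 6.8290×10⁶ m.
For a circular orbit v = √(μ/r) = √(4.904×10¹² / 6.829×10⁶) = √(7.181×10⁵) = 847.4 m/s.

v ≈ 847.4 m/s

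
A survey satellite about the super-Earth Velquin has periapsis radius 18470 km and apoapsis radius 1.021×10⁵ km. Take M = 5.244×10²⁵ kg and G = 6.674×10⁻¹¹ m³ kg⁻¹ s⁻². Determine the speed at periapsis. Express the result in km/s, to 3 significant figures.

v ≈ 17.9 km/s

μ = GM = 6.674×10⁻¹¹ × 5.244×10²⁵ = 3.500×10¹⁵ m³/s².
Semi-major axis a = (r_p + r_a)/2 = 60285 km = 6.028×10⁷ m.
Vis-viva: v² = μ(2/r − 1/a) = 3.500×10¹⁵ × (1.083×10⁻⁷ − 1.659×10⁻⁸) = 3.209×10⁸ m²/s².
v = 17910 m/s = 17.91 km/s.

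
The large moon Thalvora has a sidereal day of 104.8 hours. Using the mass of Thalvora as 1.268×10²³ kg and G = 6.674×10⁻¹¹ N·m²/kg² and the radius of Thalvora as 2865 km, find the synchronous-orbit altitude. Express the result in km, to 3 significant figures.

h_sync ≈ 28400 km

μ = GM = 6.674×10⁻¹¹ × 1.268×10²³ = 8.463×10¹² m³/s².
T = 104.8 hours = 3.773×10⁵ s.
A synchronous orbit has period T, so by Kepler's third law a = (μT²/4π²)^(1/3).
μT²/4π² = 8.463×10¹² × (3.773×10⁵)² / 39.48 = 3.051×10²² m³.
a = 3.125×10⁷ m = 31248 km.
Altitude h = a − R = 31248 − 2865 = 28383 km.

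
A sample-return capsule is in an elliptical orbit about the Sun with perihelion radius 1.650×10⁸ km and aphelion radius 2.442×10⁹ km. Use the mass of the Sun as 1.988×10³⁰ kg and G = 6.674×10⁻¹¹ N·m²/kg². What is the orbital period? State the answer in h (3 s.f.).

μ = GM = 6.674×10⁻¹¹ × 1.988×10³⁰ = 1.327×10²⁰ m³/s².
Semi-major axis a = (r_p + r_a)/2 = (1.6500×10⁸ + 2.4420×10⁹)/2 = 1.3035×10⁹ km = 1.304×10¹² m.
By Kepler's third law T = 2π√(a³/μ) = 2π × 1.292×10⁸ = 8.118×10⁸ s.
= 2.255×10⁵ h.

T ≈ 225000 h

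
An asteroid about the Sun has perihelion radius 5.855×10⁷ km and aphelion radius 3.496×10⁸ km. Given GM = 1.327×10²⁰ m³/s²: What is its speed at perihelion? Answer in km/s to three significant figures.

Semi-major axis a = (r_p + r_a)/2 = 2.0408×10⁸ km = 2.041×10¹¹ m.
Vis-viva: v² = μ(2/r − 1/a) = 1.327×10²⁰ × (3.416×10⁻¹¹ − 4.900×10⁻¹²) = 3.883×10⁹ m²/s².
v = 62310 m/s = 62.31 km/s.

v ≈ 62.3 km/s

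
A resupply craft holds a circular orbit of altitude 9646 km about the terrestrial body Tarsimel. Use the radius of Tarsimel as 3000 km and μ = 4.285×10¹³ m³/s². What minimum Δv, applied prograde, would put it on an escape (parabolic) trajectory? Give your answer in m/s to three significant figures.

r = 3000 + 9646 = 12646 km = 1.2646×10⁷ m.
Circular speed v_c = √(μ/r) = 1841 m/s.
Escape speed v_esc = √(2μ/r) = √2 × v_c = 2603 m/s.
Δv = v_esc − v_c = 762.5 m/s.

Δv ≈ 762 m/s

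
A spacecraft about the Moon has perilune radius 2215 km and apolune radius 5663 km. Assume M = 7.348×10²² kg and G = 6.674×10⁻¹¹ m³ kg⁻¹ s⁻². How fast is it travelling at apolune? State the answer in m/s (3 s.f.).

v ≈ 698 m/s

μ = GM = 6.674×10⁻¹¹ × 7.348×10²² = 4.904×10¹² m³/s².
Semi-major axis a = (r_p + r_a)/2 = 3939.0 km = 3.939×10⁶ m.
Vis-viva: v² = μ(2/r − 1/a) = 4.904×10¹² × (3.532×10⁻⁷ − 2.539×10⁻⁷) = 4.870×10⁵ m²/s².
v = 697.8 m/s.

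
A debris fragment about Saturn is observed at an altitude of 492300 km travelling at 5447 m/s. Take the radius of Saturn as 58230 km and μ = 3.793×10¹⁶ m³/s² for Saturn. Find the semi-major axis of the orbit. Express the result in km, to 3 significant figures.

r = 58230 + 492300 = 5.5053×10⁵ km = 5.505×10⁸ m.
Specific orbital energy ε = v²/2 − μ/r = (5447)²/2 − 3.793×10¹⁶/5.505×10⁸ = -5.406×10⁷ J/kg.
Since ε = −μ/(2a), a = −μ/(2ε) = 3.508×10⁸ m = 3.5080×10⁵ km.

a ≈ 3.51×10⁵ km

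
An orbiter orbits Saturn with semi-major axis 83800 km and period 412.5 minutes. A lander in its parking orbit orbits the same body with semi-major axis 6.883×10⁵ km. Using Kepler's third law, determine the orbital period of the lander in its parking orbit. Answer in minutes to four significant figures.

Kepler's third law: T² ∝ a³, so T₂ = T₁ (a₂/a₁)^(3/2).
a₂/a₁ = 8.214, (a₂/a₁)^(3/2) = 23.54.
T₂ = 412.5 × 23.54 = 9710 minutes.

T₂ ≈ 9710 minutes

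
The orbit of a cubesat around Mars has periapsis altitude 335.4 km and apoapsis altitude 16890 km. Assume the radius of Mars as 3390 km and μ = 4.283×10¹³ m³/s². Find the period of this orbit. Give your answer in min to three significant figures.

r_p = 3390 + 335.4 = 3725.4 km = 3.7254×10⁶ m.
r_a = 3390 + 16890 = 20280 km = 2.0280×10⁷ m.
Semi-major axis a = (r_p + r_a)/2 = (3725.4 + 20280)/2 = 12003 km = 1.200×10⁷ m.
By Kepler's third law T = 2π√(a³/μ) = 2π × 6.354×10³ = 3.992×10⁴ s.
= 665.4 min.

T ≈ 665 min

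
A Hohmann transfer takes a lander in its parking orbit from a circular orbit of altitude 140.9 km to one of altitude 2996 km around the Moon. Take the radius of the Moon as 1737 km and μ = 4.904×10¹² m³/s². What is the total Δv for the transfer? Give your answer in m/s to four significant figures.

Δv_total ≈ 568.4 m/s

r₁ = 1737 + 140.9 = 1877.9 km = 1.8779×10⁶ m.
r₂ = 1737 + 2996 = 4733.0 km = 4.7330×10⁶ m.
Transfer ellipse a_t = (r₁ + r₂)/2 = 3.305×10⁶ m.
At r₁: circular v_c1 = √(μ/r₁) = 1616 m/s; transfer-perilune v_p = √[μ(2/r₁ − 1/a_t)] = 1934 m/s.
Δv₁ = v_p − v_c1 = 317.7 m/s.
At r₂: circular v_c2 = √(μ/r₂) = 1018 m/s; transfer-apolune v_a = √[μ(2/r₂ − 1/a_t)] = 767.2 m/s.
Δv₂ = v_c2 − v_a = 250.7 m/s.
Total Δv = Δv₁ + Δv₂ = 568.4 m/s.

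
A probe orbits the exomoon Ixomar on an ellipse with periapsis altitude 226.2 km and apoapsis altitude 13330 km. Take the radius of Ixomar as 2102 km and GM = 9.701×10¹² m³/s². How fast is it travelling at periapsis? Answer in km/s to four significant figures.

v ≈ 2.691 km/s

r_p = 2102 + 226.2 = 2328.2 km = 2.3282×10⁶ m.
r_a = 2102 + 13330 = 15432 km = 1.5432×10⁷ m.
Semi-major axis a = (r_p + r_a)/2 = 8880.1 km = 8.880×10⁶ m.
Vis-viva: v² = μ(2/r − 1/a) = 9.701×10¹² × (8.590×10⁻⁷ − 1.126×10⁻⁷) = 7.241×10⁶ m²/s².
v = 2691 m/s = 2.691 km/s.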